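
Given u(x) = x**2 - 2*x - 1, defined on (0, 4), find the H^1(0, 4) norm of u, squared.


||u||_{H^1}^2 = 324/5

The H^1 norm (squared) on an interval (0, L) is
  ||u||_{H^1}^2 = ∫_0^L u(x)^2 dx + ∫_0^L u'(x)^2 dx.
Compute u'(x) = 2*x - 2.
Then u(x)^2 = x**4 - 4*x**3 + 2*x**2 + 4*x + 1 and u'(x)^2 = 4*x**2 - 8*x + 4.
Integrate each monomial from 0 to 4 using ∫_0^4 c·x^n dx = c·4^(n+1)/(n+1):
  ∫_0^4 u(x)^2 dx = ∫_0^4 (x^4 - 4*x^3 + 2*x^2 + 4*x + 1) dx. Term by term:
    ∫_0^4 x^4 dx = 1024/5;  ∫_0^4 -4*x^3 dx = -256;  ∫_0^4 2*x^2 dx = 128/3;
    ∫_0^4 4*x dx = 32;  ∫_0^4 1 dx = 4.
  Sum: 1024/5 − 256 + 128/3 + 32 + 4 = 412/15.
  ∫_0^4 u'(x)^2 dx = ∫_0^4 (4*x^2 - 8*x + 4) dx. Term by term:
    ∫_0^4 4*x^2 dx = 256/3;  ∫_0^4 -8*x dx = -64;  ∫_0^4 4 dx = 16.
  Sum: 256/3 − 64 + 16 = 112/3.
Adding: ||u||_{H^1}^2 = 412/15 + 112/3 = 324/5.


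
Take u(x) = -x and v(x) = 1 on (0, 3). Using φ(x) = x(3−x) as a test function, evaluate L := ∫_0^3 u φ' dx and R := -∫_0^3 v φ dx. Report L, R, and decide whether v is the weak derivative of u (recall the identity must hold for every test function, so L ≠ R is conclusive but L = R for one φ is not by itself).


LHS = 9/2, RHS = -9/2. No, v is not the weak derivative of u.

u(x) = -x, classical derivative u'(x) = -1.
φ(x) = x(3−x), so φ'(x) = 3 - 2*x.
Note φ(0) = φ(3) = 0, so the boundary term u·φ vanishes.
LHS = ∫_0^3 u(x) φ'(x) dx = ∫_0^3 (2*x^2 - 3*x) dx. Term by term:
  ∫_0^3 2*x^2 dx = 18;  ∫_0^3 -3*x dx = -27/2.
Sum: 18 − 27/2 = 9/2.
So LHS = 9/2.
∫_0^3 v(x) φ(x) dx = ∫_0^3 (-x^2 + 3*x) dx. Term by term:
  ∫_0^3 -x^2 dx = -9;  ∫_0^3 3*x dx = 27/2.
Sum: -9 + 27/2 = 9/2.
So RHS = -∫_0^3 v(x) φ(x) dx = -9/2.
LHS − RHS = 9 ≠ 0, so the identity fails.
(For a valid weak derivative the identity must hold for EVERY test function, in particular this one. The failure shows v is NOT the weak derivative of u.)
Correct weak derivative would be u'(x) = -1.


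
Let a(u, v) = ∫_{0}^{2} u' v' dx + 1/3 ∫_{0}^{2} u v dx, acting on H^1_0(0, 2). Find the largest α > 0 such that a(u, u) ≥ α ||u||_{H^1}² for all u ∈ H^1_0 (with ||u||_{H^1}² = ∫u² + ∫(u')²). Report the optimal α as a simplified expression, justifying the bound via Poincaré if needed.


α = (4/3 + π^2)/(4 + π^2)

Coercivity of a(·,·) on H^1_0(0, 2) means a(u, u) ≥ α ||u||_{H^1}² for every u ∈ H^1_0.
The interval has length L = 2, and Poincaré/coercivity depend only on L. Here a(u, u) = ∫(u')² + (1/3)·∫u².
Here 0 < c = 1/3 < 1. The condition a(u,u) ≥ α||u||_{H^1}² reads (1−α)∫(u')² ≥ (α−c)∫u². Any admissible α is ≤ 1 (rapidly oscillating u have ∫u²/∫(u')² → 0), and α = 1 would force 0 ≥ (1−c)∫u², impossible since c < 1; so 1−α > 0. By the sharp Poincaré inequality on H^1_0 of an interval of length L, ∫(u')² ≥ (π/L)²∫u² with equality for the first sine mode sin(π(x−x₀)/L) (x₀ the left endpoint), so the inequality holds for all u iff (1−α)(π/L)² ≥ α − c, i.e. α ≤ ((π/L)² + c)/((π/L)² + 1) = (1 + c(L/π)²)/(1 + (L/π)²). With (π/L)² = π^2/4 and c = 1/3, the largest admissible constant is α = ((π/L)² + c)/((π/L)² + 1).
Simplifying, α = (4/3 + π^2)/(4 + π^2).


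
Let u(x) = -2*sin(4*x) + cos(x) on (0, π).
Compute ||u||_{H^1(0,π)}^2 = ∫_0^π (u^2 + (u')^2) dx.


||u||_{H^1(0,π)}^2 = -64/15 + 35*π

u'(x) = -sin(x) - 8*cos(4*x).
Expand u² and (u')² and integrate term by term on (0, π), using: for integers n ≥ 1, ∫_0^π sin²(nx) dx = ∫_0^π cos²(nx) dx = π/2; for n ≠ n', ∫_0^π sin(nx)sin(n'x) dx = ∫_0^π cos(nx)cos(n'x) dx = 0; and by product-to-sum, ∫_0^π sin(nx)cos(n'x) dx = ½∫_0^π [sin((n+n')x) + sin((n−n')x)] dx, which is 0 when n+n' is even and 2n/(n²−n'²) when n+n' is odd (it need not vanish on (0, π)).
  u² squared terms: (-2)²·∫sin(4x)² dx = 4·π/2 = 2*π;  (1)²·∫cos(x)² dx = 1·π/2 = π/2.
  u² cross terms: 2·(-2)·(1)·∫sin(4x)·cos(x) dx = -4·(8/15) = -32/15.
  So ∫_0^π u² dx = 2*π + π/2 − 32/15 = -32/15 + 5*π/2.
  (u')² squared terms: (-1)²·∫sin(x)² dx = 1·π/2 = π/2;  (-8)²·∫cos(4x)² dx = 64·π/2 = 32*π.
  (u')² cross terms: 2·(-1)·(-8)·∫sin(x)·cos(4x) dx = 16·(-2/15) = -32/15.
  So ∫_0^π (u')² dx = π/2 + 32*π − 32/15 = -32/15 + 65*π/2.
||u||_{H^1}^2 = (-32/15 + 5*π/2) + (-32/15 + 65*π/2) = -64/15 + 35*π.


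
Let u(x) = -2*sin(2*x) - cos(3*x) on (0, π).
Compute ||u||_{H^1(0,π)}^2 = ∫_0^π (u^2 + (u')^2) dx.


||u||_{H^1(0,π)}^2 = -32 + 15*π

u'(x) = 3*sin(3*x) - 4*cos(2*x).
Expand u² and (u')² and integrate term by term on (0, π), using: for integers n ≥ 1, ∫_0^π sin²(nx) dx = ∫_0^π cos²(nx) dx = π/2; for n ≠ n', ∫_0^π sin(nx)sin(n'x) dx = ∫_0^π cos(nx)cos(n'x) dx = 0; and by product-to-sum, ∫_0^π sin(nx)cos(n'x) dx = ½∫_0^π [sin((n+n')x) + sin((n−n')x)] dx, which is 0 when n+n' is even and 2n/(n²−n'²) when n+n' is odd (it need not vanish on (0, π)).
  u² squared terms: (-1)²·∫cos(3x)² dx = 1·π/2 = π/2;  (-2)²·∫sin(2x)² dx = 4·π/2 = 2*π.
  u² cross terms: 2·(-1)·(-2)·∫cos(3x)·sin(2x) dx = 4·(-4/5) = -16/5.
  So ∫_0^π u² dx = π/2 + 2*π − 16/5 = -16/5 + 5*π/2.
  (u')² squared terms: (-4)²·∫cos(2x)² dx = 16·π/2 = 8*π;  (3)²·∫sin(3x)² dx = 9·π/2 = 9*π/2.
  (u')² cross terms: 2·(-4)·(3)·∫cos(2x)·sin(3x) dx = -24·(6/5) = -144/5.
  So ∫_0^π (u')² dx = 8*π + 9*π/2 − 144/5 = -144/5 + 25*π/2.
||u||_{H^1}^2 = (-16/5 + 5*π/2) + (-144/5 + 25*π/2) = -32 + 15*π.


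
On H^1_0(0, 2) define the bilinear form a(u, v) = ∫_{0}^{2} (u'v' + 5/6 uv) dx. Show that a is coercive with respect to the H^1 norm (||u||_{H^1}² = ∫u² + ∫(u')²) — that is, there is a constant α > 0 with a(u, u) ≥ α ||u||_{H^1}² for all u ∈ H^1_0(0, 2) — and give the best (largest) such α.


α = (10/3 + π^2)/(4 + π^2)

Coercivity of a(·,·) on H^1_0(0, 2) means a(u, u) ≥ α ||u||_{H^1}² for every u ∈ H^1_0.
The interval has length L = 2, and Poincaré/coercivity depend only on L. Here a(u, u) = ∫(u')² + (5/6)·∫u².
Here 0 < c = 5/6 < 1. The condition a(u,u) ≥ α||u||_{H^1}² reads (1−α)∫(u')² ≥ (α−c)∫u². Any admissible α is ≤ 1 (rapidly oscillating u have ∫u²/∫(u')² → 0), and α = 1 would force 0 ≥ (1−c)∫u², impossible since c < 1; so 1−α > 0. By the sharp Poincaré inequality on H^1_0 of an interval of length L, ∫(u')² ≥ (π/L)²∫u² with equality for the first sine mode sin(π(x−x₀)/L) (x₀ the left endpoint), so the inequality holds for all u iff (1−α)(π/L)² ≥ α − c, i.e. α ≤ ((π/L)² + c)/((π/L)² + 1) = (1 + c(L/π)²)/(1 + (L/π)²). With (π/L)² = π^2/4 and c = 5/6, the largest admissible constant is α = ((π/L)² + c)/((π/L)² + 1).
Simplifying, α = (10/3 + π^2)/(4 + π^2).


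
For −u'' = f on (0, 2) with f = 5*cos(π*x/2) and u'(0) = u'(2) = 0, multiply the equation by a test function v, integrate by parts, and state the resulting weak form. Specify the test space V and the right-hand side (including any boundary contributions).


V = H^1(0, 2) (no boundary constraint on v; u is determined up to an additive constant); weak form: ∫_0^2 u'v' dx = ∫_0^2 (5*cos(π*x/2)) v dx for all v ∈ V.

Multiply both sides by a test function v and integrate from 0 to 2:
  ∫_0^2 −u''(x) v(x) dx = ∫_0^2 f(x) v(x) dx.
Integrate the LHS by parts once:
  ∫_0^2 −u'' v dx = −[u'(x) v(x)]_0^2 + ∫_0^2 u'(x) v'(x) dx.
Thus ∫_0^2 u'(x) v'(x) dx = ∫_0^2 f(x) v(x) dx + [u'(x) v(x)]_0^2.
Choose V so that boundary terms are either known or forced to vanish.
u has homogeneous Neumann: u'(0) = u'(2) = 0. So [u' v]_0^2 = 0·v(2) − 0·v(0) = 0 for any v; take V = H^1(0, 2).
Weak formulation: find u (satisfying any essential BC) such that ∫_0^2 u'(x) v'(x) dx = ∫_0^2 f v dx for all v ∈ V (homogeneous Neumann, so boundary terms vanish).
Substituting f(x) = 5*cos(π*x/2), the right-hand side is ∫_0^2 (5*cos(π*x/2)) v dx.
Compatibility check (pure Neumann): taking v ≡ 1 ∈ V gives 0 = ∫_0^2 f dx + (0) − (0), i.e. ∫_0^2 f dx must equal u'(0) − u'(2) = 0. Indeed ∫_0^2 (5*cos(π*x/2)) dx = 0, so the data are compatible. The solution is then unique only up to an additive constant (fix it e.g. by requiring ∫_0^2 u dx = 0).


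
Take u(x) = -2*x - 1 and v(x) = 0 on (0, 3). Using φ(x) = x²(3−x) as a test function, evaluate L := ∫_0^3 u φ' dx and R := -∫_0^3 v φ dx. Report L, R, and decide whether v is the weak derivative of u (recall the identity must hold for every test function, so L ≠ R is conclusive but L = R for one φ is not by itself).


LHS = 27/2, RHS = 0. No, v is not the weak derivative of u.

u(x) = -2*x - 1, classical derivative u'(x) = -2.
φ(x) = x²(3−x), so φ'(x) = 3*x*(2 - x).
Note φ(0) = φ(3) = 0, so the boundary term u·φ vanishes.
LHS = ∫_0^3 u(x) φ'(x) dx = ∫_0^3 (6*x^3 - 9*x^2 - 6*x) dx. Term by term:
  ∫_0^3 6*x^3 dx = 243/2;  ∫_0^3 -9*x^2 dx = -81;  ∫_0^3 -6*x dx = -27.
Sum: 243/2 − 81 − 27 = 27/2.
So LHS = 27/2.
∫_0^3 v(x) φ(x) dx = ∫_0^3 (0) dx. Term by term:
  ∫_0^3 0 dx = 0.
So RHS = -∫_0^3 v(x) φ(x) dx = 0.
LHS − RHS = 27/2 ≠ 0, so the identity fails.
(For a valid weak derivative the identity must hold for EVERY test function, in particular this one. The failure shows v is NOT the weak derivative of u.)
Correct weak derivative would be u'(x) = -2.


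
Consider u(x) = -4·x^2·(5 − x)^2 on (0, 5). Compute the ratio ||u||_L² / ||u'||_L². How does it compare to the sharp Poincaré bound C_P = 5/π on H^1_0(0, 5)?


||u||_L² / ||u'||_L² = 5*sqrt(3)/6 < C_P = 5/π.

u(x) = -4·x^2·(5 − x)^2, so u'(x) = 8*x*(x*(5 - x) - (x - 5)^2).
u(x) = -4·x^2·(5 − x)^2 vanishes at x = 0 and x = 5, so u ∈ H^1_0(0, 5). Differentiate via the product rule and integrate the resulting polynomials term by term.
  ∫_0^5 u² dx = ∫_0^5 (16*x^8 - 320*x^7 + 2400*x^6 - 8000*x^5 + 10000*x^4) dx. Term by term:
    ∫_0^5 16*x^8 dx = 31250000/9;  ∫_0^5 -320*x^7 dx = -15625000;  ∫_0^5 2400*x^6 dx = 187500000/7;
    ∫_0^5 -8000*x^5 dx = -62500000/3;  ∫_0^5 10000*x^4 dx = 6250000.
  Sum: 31250000/9 − 15625000 + 187500000/7 − 62500000/3 + 6250000 = 3125000/63.
  ∫_0^5 (u')² dx = ∫_0^5 (256*x^6 - 3840*x^5 + 20800*x^4 - 48000*x^3 + 40000*x^2) dx. Term by term:
    ∫_0^5 256*x^6 dx = 20000000/7;  ∫_0^5 -3840*x^5 dx = -10000000;  ∫_0^5 20800*x^4 dx = 13000000;
    ∫_0^5 -48000*x^3 dx = -7500000;  ∫_0^5 40000*x^2 dx = 5000000/3.
  Sum: 20000000/7 − 10000000 + 13000000 − 7500000 + 5000000/3 = 500000/21.
∫_0^5 u² dx = 3125000/63, so ||u||_L² = 1250*sqrt(14)/21.
∫_0^5 (u')² dx = 500000/21, so ||u'||_L² = 500*sqrt(42)/21.
Ratio ||u||_L² / ||u'||_L² = 5*sqrt(3)/6.
Sharp Poincaré constant on H^1_0(0, 5) is C_P = L/π = 5/π, achieved by sin(π/5·x).
A polynomial bump cannot attain the sharp Poincaré constant (only the first sine eigenfunction does), so the ratio is strictly less than C_P, consistent with ||u||_L² ≤ C_P ||u'||_L².


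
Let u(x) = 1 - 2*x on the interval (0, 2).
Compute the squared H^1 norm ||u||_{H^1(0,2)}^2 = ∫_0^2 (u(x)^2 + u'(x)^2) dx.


||u||_{H^1}^2 = 38/3

The H^1 norm (squared) on an interval (0, L) is
  ||u||_{H^1}^2 = ∫_0^L u(x)^2 dx + ∫_0^L u'(x)^2 dx.
Compute u'(x) = -2.
Then u(x)^2 = 4*x**2 - 4*x + 1 and u'(x)^2 = 4.
Integrate each monomial from 0 to 2 using ∫_0^2 c·x^n dx = c·2^(n+1)/(n+1):
  ∫_0^2 u(x)^2 dx = ∫_0^2 (4*x^2 - 4*x + 1) dx. Term by term:
    ∫_0^2 4*x^2 dx = 32/3;  ∫_0^2 -4*x dx = -8;  ∫_0^2 1 dx = 2.
  Sum: 32/3 − 8 + 2 = 14/3.
  ∫_0^2 u'(x)^2 dx = ∫_0^2 (4) dx. Term by term:
    ∫_0^2 4 dx = 8.
Adding: ||u||_{H^1}^2 = 14/3 + 8 = 38/3.


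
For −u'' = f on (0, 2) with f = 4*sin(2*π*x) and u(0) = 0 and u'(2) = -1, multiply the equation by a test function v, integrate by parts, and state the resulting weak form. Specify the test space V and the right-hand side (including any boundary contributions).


V = {v ∈ H^1(0, 2) : v(0) = 0} (test functions vanish at x = 0 where u is specified); weak form: ∫_0^2 u'v' dx = ∫_0^2 (4*sin(2*π*x)) v dx − v(2) for all v ∈ V.

Multiply both sides by a test function v and integrate from 0 to 2:
  ∫_0^2 −u''(x) v(x) dx = ∫_0^2 f(x) v(x) dx.
Integrate the LHS by parts once:
  ∫_0^2 −u'' v dx = −[u'(x) v(x)]_0^2 + ∫_0^2 u'(x) v'(x) dx.
Thus ∫_0^2 u'(x) v'(x) dx = ∫_0^2 f(x) v(x) dx + [u'(x) v(x)]_0^2.
Choose V so that boundary terms are either known or forced to vanish.
Mixed BC: u(0) = 0 (Dirichlet) and u'(2) = -1 (Neumann). Define V = {v ∈ H^1(0, 2) : v(0) = 0}. Then [u' v]_0^2 = u'(2)·v(2) − u'(0)·0 = − v(2).
Weak formulation: find u (satisfying any essential BC) such that ∫_0^2 u'(x) v'(x) dx = ∫_0^2 f v dx − v(2) for all v ∈ V (Dirichlet at 0 absorbed into V; Neumann datum at x = 2 contributes the boundary term).
Substituting f(x) = 4*sin(2*π*x), the right-hand side is ∫_0^2 (4*sin(2*π*x)) v dx − v(2).


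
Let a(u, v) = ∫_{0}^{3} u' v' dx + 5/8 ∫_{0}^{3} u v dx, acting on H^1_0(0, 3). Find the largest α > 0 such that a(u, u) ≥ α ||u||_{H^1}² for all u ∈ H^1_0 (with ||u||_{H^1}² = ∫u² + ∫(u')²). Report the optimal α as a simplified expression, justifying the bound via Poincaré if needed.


α = (45/8 + π^2)/(9 + π^2)

Coercivity of a(·,·) on H^1_0(0, 3) means a(u, u) ≥ α ||u||_{H^1}² for every u ∈ H^1_0.
The interval has length L = 3, and Poincaré/coercivity depend only on L. Here a(u, u) = ∫(u')² + (5/8)·∫u².
Here 0 < c = 5/8 < 1. The condition a(u,u) ≥ α||u||_{H^1}² reads (1−α)∫(u')² ≥ (α−c)∫u². Any admissible α is ≤ 1 (rapidly oscillating u have ∫u²/∫(u')² → 0), and α = 1 would force 0 ≥ (1−c)∫u², impossible since c < 1; so 1−α > 0. By the sharp Poincaré inequality on H^1_0 of an interval of length L, ∫(u')² ≥ (π/L)²∫u² with equality for the first sine mode sin(π(x−x₀)/L) (x₀ the left endpoint), so the inequality holds for all u iff (1−α)(π/L)² ≥ α − c, i.e. α ≤ ((π/L)² + c)/((π/L)² + 1) = (1 + c(L/π)²)/(1 + (L/π)²). With (π/L)² = π^2/9 and c = 5/8, the largest admissible constant is α = ((π/L)² + c)/((π/L)² + 1).
Simplifying, α = (45/8 + π^2)/(9 + π^2).


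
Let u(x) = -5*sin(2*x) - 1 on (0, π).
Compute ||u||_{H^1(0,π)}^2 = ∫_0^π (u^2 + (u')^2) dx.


||u||_{H^1(0,π)}^2 = 127*π/2

u'(x) = -10*cos(2*x).
Expand u² and (u')² and integrate term by term on (0, π), using: for integers n ≥ 1, ∫_0^π sin²(nx) dx = ∫_0^π cos²(nx) dx = π/2; for n ≠ n', ∫_0^π sin(nx)sin(n'x) dx = ∫_0^π cos(nx)cos(n'x) dx = 0; and by product-to-sum, ∫_0^π sin(nx)cos(n'x) dx = ½∫_0^π [sin((n+n')x) + sin((n−n')x)] dx, which is 0 when n+n' is even and 2n/(n²−n'²) when n+n' is odd (it need not vanish on (0, π)). For the constant mode: ∫_0^π 1 dx = π, ∫_0^π cos(nx) dx = 0, ∫_0^π sin(nx) dx = (1−(−1)^n)/n.
  u² squared terms: (-1)²·∫1 dx = 1·π = π;  (-5)²·∫sin(2x)² dx = 25·π/2 = 25*π/2.
  u² cross terms: 2·(-1)·(-5)·∫1·sin(2x) dx = 10·(0) = 0.
  So ∫_0^π u² dx = π + 25*π/2 + 0 = 27*π/2.
  (u')² squared terms: (-10)²·∫cos(2x)² dx = 100·π/2 = 50*π.
  So ∫_0^π (u')² dx = 50*π.
||u||_{H^1}^2 = (27*π/2) + (50*π) = 127*π/2.


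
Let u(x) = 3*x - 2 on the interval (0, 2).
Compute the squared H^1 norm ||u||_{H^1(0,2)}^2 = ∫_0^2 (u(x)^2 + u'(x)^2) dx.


||u||_{H^1}^2 = 26

The H^1 norm (squared) on an interval (0, L) is
  ||u||_{H^1}^2 = ∫_0^L u(x)^2 dx + ∫_0^L u'(x)^2 dx.
Compute u'(x) = 3.
Then u(x)^2 = 9*x**2 - 12*x + 4 and u'(x)^2 = 9.
Integrate each monomial from 0 to 2 using ∫_0^2 c·x^n dx = c·2^(n+1)/(n+1):
  ∫_0^2 u(x)^2 dx = ∫_0^2 (9*x^2 - 12*x + 4) dx. Term by term:
    ∫_0^2 9*x^2 dx = 24;  ∫_0^2 -12*x dx = -24;  ∫_0^2 4 dx = 8.
  Sum: 24 − 24 + 8 = 8.
  ∫_0^2 u'(x)^2 dx = ∫_0^2 (9) dx. Term by term:
    ∫_0^2 9 dx = 18.
Adding: ||u||_{H^1}^2 = 8 + 18 = 26.


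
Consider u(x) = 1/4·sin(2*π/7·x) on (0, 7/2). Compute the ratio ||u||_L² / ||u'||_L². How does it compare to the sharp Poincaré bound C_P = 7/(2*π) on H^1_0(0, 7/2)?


||u||_L² / ||u'||_L² = 7/(2*π) = C_P.

u(x) = 1/4·sin(2*π/7·x), so u'(x) = π*cos(2*π*x/7)/14.
Writing u(x) = A·sin(kπx/L) with A = 1/4 and k = 1, use ∫_0^L sin²(kπx/L) dx = L/2 and ∫_0^L cos²(kπx/L) dx = L/2.
u² = 1/16·sin²(2*π/7·x) and (u')² = π^2/196·cos²(2*π/7·x), and each of sin², cos² integrates to L/2 = 7/4 over (0, 7/2).
∫_0^7/2 u² dx = 7/64, so ||u||_L² = sqrt(7)/8.
∫_0^7/2 (u')² dx = π^2/112, so ||u'||_L² = sqrt(7)*π/28.
Ratio ||u||_L² / ||u'||_L² = 7/(2*π).
Sharp Poincaré constant on H^1_0(0, 7/2) is C_P = L/π = 7/(2*π), achieved by sin(2*π/7·x).
This is the k = 1 eigenfunction (up to amplitude), so the ratio equals the sharp Poincaré constant exactly.


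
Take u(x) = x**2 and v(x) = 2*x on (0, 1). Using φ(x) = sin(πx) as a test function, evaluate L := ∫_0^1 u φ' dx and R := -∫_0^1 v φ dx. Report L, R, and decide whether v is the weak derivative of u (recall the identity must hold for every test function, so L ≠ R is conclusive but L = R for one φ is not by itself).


LHS = -2/π, RHS = -2/π. Yes, v = u' weakly.

u(x) = x**2, classical derivative u'(x) = 2*x.
φ(x) = sin(πx), so φ'(x) = π*cos(π*x).
Note φ(0) = φ(1) = 0, so the boundary term u·φ vanishes.
LHS = ∫_0^1 u(x) φ'(x) dx = ∫_0^1 (π*x^2*cos(π*x)) dx. Term by term:
  ∫_0^1 π*x^2*cos(π*x) dx = -2/π.
So LHS = -2/π.
∫_0^1 v(x) φ(x) dx = ∫_0^1 (2*x*sin(π*x)) dx. Term by term:
  ∫_0^1 2*x*sin(π*x) dx = 2/π.
So RHS = -∫_0^1 v(x) φ(x) dx = -2/π.
LHS = RHS, so the identity holds for this test φ.
Moreover u is smooth here and v(x) = u'(x) = 2*x pointwise, so the identity holds for every test function. Hence v is the weak derivative of u.


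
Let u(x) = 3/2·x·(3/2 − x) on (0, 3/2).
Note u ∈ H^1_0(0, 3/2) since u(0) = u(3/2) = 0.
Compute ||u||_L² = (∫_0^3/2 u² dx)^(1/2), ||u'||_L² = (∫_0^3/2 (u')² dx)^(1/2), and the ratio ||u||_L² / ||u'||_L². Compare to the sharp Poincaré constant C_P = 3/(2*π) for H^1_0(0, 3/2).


||u||_L² / ||u'||_L² = 3*sqrt(10)/20 < C_P = 3/(2*π).

u(x) = 3/2·x·(3/2 − x), so u'(x) = 9/4 - 3*x.
u(x) = 3/2·x·(3/2 − x) vanishes at x = 0 and x = 3/2, so u ∈ H^1_0(0, 3/2). Differentiate via the product rule and integrate the resulting polynomials term by term.
  ∫_0^3/2 u² dx = ∫_0^3/2 (9*x^4/4 - 27*x^3/4 + 81*x^2/16) dx. Term by term:
    ∫_0^3/2 9*x^4/4 dx = 2187/640;  ∫_0^3/2 -27*x^3/4 dx = -2187/256;  ∫_0^3/2 81*x^2/16 dx = 729/128.
  Sum: 2187/640 − 2187/256 + 729/128 = 729/1280.
  ∫_0^3/2 (u')² dx = ∫_0^3/2 (9*x^2 - 27*x/2 + 81/16) dx. Term by term:
    ∫_0^3/2 9*x^2 dx = 81/8;  ∫_0^3/2 -27*x/2 dx = -243/16;  ∫_0^3/2 81/16 dx = 243/32.
  Sum: 81/8 − 243/16 + 243/32 = 81/32.
∫_0^3/2 u² dx = 729/1280, so ||u||_L² = 27*sqrt(5)/80.
∫_0^3/2 (u')² dx = 81/32, so ||u'||_L² = 9*sqrt(2)/8.
Ratio ||u||_L² / ||u'||_L² = 3*sqrt(10)/20.
Sharp Poincaré constant on H^1_0(0, 3/2) is C_P = L/π = 3/(2*π), achieved by sin(2*π/3·x).
A polynomial bump cannot attain the sharp Poincaré constant (only the first sine eigenfunction does), so the ratio is strictly less than C_P, consistent with ||u||_L² ≤ C_P ||u'||_L².


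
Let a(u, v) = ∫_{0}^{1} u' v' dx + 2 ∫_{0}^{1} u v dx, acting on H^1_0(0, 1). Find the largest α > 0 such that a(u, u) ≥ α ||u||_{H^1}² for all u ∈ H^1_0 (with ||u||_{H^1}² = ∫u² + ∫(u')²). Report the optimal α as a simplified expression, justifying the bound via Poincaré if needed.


α = 1

Coercivity of a(·,·) on H^1_0(0, 1) means a(u, u) ≥ α ||u||_{H^1}² for every u ∈ H^1_0.
The interval has length L = 1, and Poincaré/coercivity depend only on L. Here a(u, u) = ∫(u')² + (2)·∫u².
Here c = 2 ≥ 1, so a(u,u) = ∫(u')² + c∫u² ≥ ∫(u')² + ∫u² = ||u||_{H^1}², i.e. α = 1 works. No larger α is possible: a(u,u) ≥ α||u||_{H^1}² means (1−α)∫(u')² ≥ (α−c)∫u², and for the modes u_n = sin(nπ(x−x₀)/L) (x₀ the left endpoint) one has ∫u_n²/∫(u_n')² = (L/(nπ))² → 0, so a(u_n,u_n)/||u_n||_{H^1}² → 1. Hence the optimal constant is α = 1.
Therefore α = 1.


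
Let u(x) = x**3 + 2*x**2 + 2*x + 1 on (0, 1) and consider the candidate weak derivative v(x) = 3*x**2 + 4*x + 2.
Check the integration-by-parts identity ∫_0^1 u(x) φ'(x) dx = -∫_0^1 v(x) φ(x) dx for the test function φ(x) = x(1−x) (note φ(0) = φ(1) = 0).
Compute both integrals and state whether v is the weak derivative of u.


LHS = -49/60, RHS = -49/60. Yes, v = u' weakly.

u(x) = x**3 + 2*x**2 + 2*x + 1, classical derivative u'(x) = 3*x**2 + 4*x + 2.
φ(x) = x(1−x), so φ'(x) = 1 - 2*x.
Note φ(0) = φ(1) = 0, so the boundary term u·φ vanishes.
LHS = ∫_0^1 u(x) φ'(x) dx = ∫_0^1 (-2*x^4 - 3*x^3 - 2*x^2 + 1) dx. Term by term:
  ∫_0^1 -2*x^4 dx = -2/5;  ∫_0^1 -3*x^3 dx = -3/4;  ∫_0^1 -2*x^2 dx = -2/3;
  ∫_0^1 1 dx = 1.
Sum: -2/5 − 3/4 − 2/3 + 1 = -49/60.
So LHS = -49/60.
∫_0^1 v(x) φ(x) dx = ∫_0^1 (-3*x^4 - x^3 + 2*x^2 + 2*x) dx. Term by term:
  ∫_0^1 -3*x^4 dx = -3/5;  ∫_0^1 -x^3 dx = -1/4;  ∫_0^1 2*x^2 dx = 2/3;
  ∫_0^1 2*x dx = 1.
Sum: -3/5 − 1/4 + 2/3 + 1 = 49/60.
So RHS = -∫_0^1 v(x) φ(x) dx = -49/60.
LHS = RHS, so the identity holds for this test φ.
Moreover u is smooth here and v(x) = u'(x) = 3*x**2 + 4*x + 2 pointwise, so the identity holds for every test function. Hence v is the weak derivative of u.


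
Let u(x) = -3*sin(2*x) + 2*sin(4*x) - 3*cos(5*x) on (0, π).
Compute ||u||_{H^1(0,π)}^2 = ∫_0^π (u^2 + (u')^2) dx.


||u||_{H^1(0,π)}^2 = 3952/21 + 347*π/2

u'(x) = 15*sin(5*x) - 6*cos(2*x) + 8*cos(4*x).
Expand u² and (u')² and integrate term by term on (0, π), using: for integers n ≥ 1, ∫_0^π sin²(nx) dx = ∫_0^π cos²(nx) dx = π/2; for n ≠ n', ∫_0^π sin(nx)sin(n'x) dx = ∫_0^π cos(nx)cos(n'x) dx = 0; and by product-to-sum, ∫_0^π sin(nx)cos(n'x) dx = ½∫_0^π [sin((n+n')x) + sin((n−n')x)] dx, which is 0 when n+n' is even and 2n/(n²−n'²) when n+n' is odd (it need not vanish on (0, π)).
  u² squared terms: (-3)²·∫cos(5x)² dx = 9·π/2 = 9*π/2;  (-3)²·∫sin(2x)² dx = 9·π/2 = 9*π/2;  (2)²·∫sin(4x)² dx = 4·π/2 = 2*π.
  u² cross terms: 2·(-3)·(-3)·∫cos(5x)·sin(2x) dx = 18·(-4/21) = -24/7;  2·(-3)·(2)·∫cos(5x)·sin(4x) dx = -12·(-8/9) = 32/3;  2·(-3)·(2)·∫sin(2x)·sin(4x) dx = -12·(0) = 0.
  So ∫_0^π u² dx = 9*π/2 + 9*π/2 + 2*π − 24/7 + 32/3 + 0 = 152/21 + 11*π.
  (u')² squared terms: (-6)²·∫cos(2x)² dx = 36·π/2 = 18*π;  (8)²·∫cos(4x)² dx = 64·π/2 = 32*π;  (15)²·∫sin(5x)² dx = 225·π/2 = 225*π/2.
  (u')² cross terms: 2·(-6)·(8)·∫cos(2x)·cos(4x) dx = -96·(0) = 0;  2·(-6)·(15)·∫cos(2x)·sin(5x) dx = -180·(10/21) = -600/7;  2·(8)·(15)·∫cos(4x)·sin(5x) dx = 240·(10/9) = 800/3.
  So ∫_0^π (u')² dx = 18*π + 32*π + 225*π/2 + 0 − 600/7 + 800/3 = 3800/21 + 325*π/2.
||u||_{H^1}^2 = (152/21 + 11*π) + (3800/21 + 325*π/2) = 3952/21 + 347*π/2.


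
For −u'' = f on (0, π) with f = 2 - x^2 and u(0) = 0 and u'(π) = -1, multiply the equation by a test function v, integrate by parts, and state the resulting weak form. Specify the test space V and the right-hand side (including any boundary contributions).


V = {v ∈ H^1(0, π) : v(0) = 0} (test functions vanish at x = 0 where u is specified); weak form: ∫_0^π u'v' dx = ∫_0^π (2 - x^2) v dx − v(π) for all v ∈ V.

Multiply both sides by a test function v and integrate from 0 to π:
  ∫_0^π −u''(x) v(x) dx = ∫_0^π f(x) v(x) dx.
Integrate the LHS by parts once:
  ∫_0^π −u'' v dx = −[u'(x) v(x)]_0^π + ∫_0^π u'(x) v'(x) dx.
Thus ∫_0^π u'(x) v'(x) dx = ∫_0^π f(x) v(x) dx + [u'(x) v(x)]_0^π.
Choose V so that boundary terms are either known or forced to vanish.
Mixed BC: u(0) = 0 (Dirichlet) and u'(π) = -1 (Neumann). Define V = {v ∈ H^1(0, π) : v(0) = 0}. Then [u' v]_0^π = u'(π)·v(π) − u'(0)·0 = − v(π).
Weak formulation: find u (satisfying any essential BC) such that ∫_0^π u'(x) v'(x) dx = ∫_0^π f v dx − v(π) for all v ∈ V (Dirichlet at 0 absorbed into V; Neumann datum at x = π contributes the boundary term).
Substituting f(x) = 2 - x^2, the right-hand side is ∫_0^π (2 - x^2) v dx − v(π).


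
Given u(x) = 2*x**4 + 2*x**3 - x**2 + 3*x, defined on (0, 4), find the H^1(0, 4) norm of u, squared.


||u||_{H^1}^2 = 128664044/315

The H^1 norm (squared) on an interval (0, L) is
  ||u||_{H^1}^2 = ∫_0^L u(x)^2 dx + ∫_0^L u'(x)^2 dx.
Compute u'(x) = 8*x**3 + 6*x**2 - 2*x + 3.
Then u(x)^2 = 4*x**8 + 8*x**7 + 8*x**5 + 13*x**4 - 6*x**3 + 9*x**2 and u'(x)^2 = 64*x**6 + 96*x**5 + 4*x**4 + 24*x**3 + 40*x**2 - 12*x + 9.
Integrate each monomial from 0 to 4 using ∫_0^4 c·x^n dx = c·4^(n+1)/(n+1):
  ∫_0^4 u(x)^2 dx = ∫_0^4 (4*x^8 + 8*x^7 + 8*x^5 + 13*x^4 - 6*x^3 + 9*x^2) dx. Term by term:
    ∫_0^4 4*x^8 dx = 1048576/9;  ∫_0^4 8*x^7 dx = 65536;  ∫_0^4 8*x^5 dx = 16384/3;
    ∫_0^4 13*x^4 dx = 13312/5;  ∫_0^4 -6*x^3 dx = -384;  ∫_0^4 9*x^2 dx = 192.
  Sum: 1048576/9 + 65536 + 16384/3 + 13312/5 − 384 + 192 = 8548928/45.
  ∫_0^4 u'(x)^2 dx = ∫_0^4 (64*x^6 + 96*x^5 + 4*x^4 + 24*x^3 + 40*x^2 - 12*x + 9) dx. Term by term:
    ∫_0^4 64*x^6 dx = 1048576/7;  ∫_0^4 96*x^5 dx = 65536;  ∫_0^4 4*x^4 dx = 4096/5;
    ∫_0^4 24*x^3 dx = 1536;  ∫_0^4 40*x^2 dx = 2560/3;  ∫_0^4 -12*x dx = -96;
    ∫_0^4 9 dx = 36.
  Sum: 1048576/7 + 65536 + 4096/5 + 1536 + 2560/3 − 96 + 36 = 22940516/105.
Adding: ||u||_{H^1}^2 = 8548928/45 + 22940516/105 = 128664044/315.


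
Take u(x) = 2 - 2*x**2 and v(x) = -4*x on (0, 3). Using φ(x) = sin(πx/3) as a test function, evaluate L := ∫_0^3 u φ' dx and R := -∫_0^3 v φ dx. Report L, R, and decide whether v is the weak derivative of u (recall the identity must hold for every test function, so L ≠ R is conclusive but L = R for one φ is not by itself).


LHS = 36/π, RHS = 36/π. Yes, v = u' weakly.

u(x) = 2 - 2*x**2, classical derivative u'(x) = -4*x.
φ(x) = sin(πx/3), so φ'(x) = π*cos(π*x/3)/3.
Note φ(0) = φ(3) = 0, so the boundary term u·φ vanishes.
LHS = ∫_0^3 u(x) φ'(x) dx = ∫_0^3 (-2*π*x^2*cos(π*x/3)/3 + 2*π*cos(π*x/3)/3) dx. Term by term:
  ∫_0^3 2*π*cos(π*x/3)/3 dx = 0;  ∫_0^3 -2*π*x^2*cos(π*x/3)/3 dx = 36/π.
Sum: 0 + 36/π = 36/π.
So LHS = 36/π.
∫_0^3 v(x) φ(x) dx = ∫_0^3 (-4*x*sin(π*x/3)) dx. Term by term:
  ∫_0^3 -4*x*sin(π*x/3) dx = -36/π.
So RHS = -∫_0^3 v(x) φ(x) dx = 36/π.
LHS = RHS, so the identity holds for this test φ.
Moreover u is smooth here and v(x) = u'(x) = -4*x pointwise, so the identity holds for every test function. Hence v is the weak derivative of u.


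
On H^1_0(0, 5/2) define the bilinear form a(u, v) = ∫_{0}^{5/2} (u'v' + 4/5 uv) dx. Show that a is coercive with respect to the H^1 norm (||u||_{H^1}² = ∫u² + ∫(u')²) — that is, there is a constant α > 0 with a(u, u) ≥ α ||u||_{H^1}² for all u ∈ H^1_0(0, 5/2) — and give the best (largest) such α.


α = 4*(5 + π^2)/(25 + 4*π^2)

Coercivity of a(·,·) on H^1_0(0, 5/2) means a(u, u) ≥ α ||u||_{H^1}² for every u ∈ H^1_0.
The interval has length L = 5/2, and Poincaré/coercivity depend only on L. Here a(u, u) = ∫(u')² + (4/5)·∫u².
Here 0 < c = 4/5 < 1. The condition a(u,u) ≥ α||u||_{H^1}² reads (1−α)∫(u')² ≥ (α−c)∫u². Any admissible α is ≤ 1 (rapidly oscillating u have ∫u²/∫(u')² → 0), and α = 1 would force 0 ≥ (1−c)∫u², impossible since c < 1; so 1−α > 0. By the sharp Poincaré inequality on H^1_0 of an interval of length L, ∫(u')² ≥ (π/L)²∫u² with equality for the first sine mode sin(π(x−x₀)/L) (x₀ the left endpoint), so the inequality holds for all u iff (1−α)(π/L)² ≥ α − c, i.e. α ≤ ((π/L)² + c)/((π/L)² + 1) = (1 + c(L/π)²)/(1 + (L/π)²). With (π/L)² = 4*π^2/25 and c = 4/5, the largest admissible constant is α = ((π/L)² + c)/((π/L)² + 1).
Simplifying, α = 4*(5 + π^2)/(25 + 4*π^2).


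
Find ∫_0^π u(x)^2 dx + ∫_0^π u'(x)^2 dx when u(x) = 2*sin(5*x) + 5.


||u||_{H^1(0,π)}^2 = 8 + 77*π

u'(x) = 10*cos(5*x).
Expand u² and (u')² and integrate term by term on (0, π), using: for integers n ≥ 1, ∫_0^π sin²(nx) dx = ∫_0^π cos²(nx) dx = π/2; for n ≠ n', ∫_0^π sin(nx)sin(n'x) dx = ∫_0^π cos(nx)cos(n'x) dx = 0; and by product-to-sum, ∫_0^π sin(nx)cos(n'x) dx = ½∫_0^π [sin((n+n')x) + sin((n−n')x)] dx, which is 0 when n+n' is even and 2n/(n²−n'²) when n+n' is odd (it need not vanish on (0, π)). For the constant mode: ∫_0^π 1 dx = π, ∫_0^π cos(nx) dx = 0, ∫_0^π sin(nx) dx = (1−(−1)^n)/n.
  u² squared terms: (5)²·∫1 dx = 25·π = 25*π;  (2)²·∫sin(5x)² dx = 4·π/2 = 2*π.
  u² cross terms: 2·(5)·(2)·∫1·sin(5x) dx = 20·(2/5) = 8.
  So ∫_0^π u² dx = 25*π + 2*π + 8 = 8 + 27*π.
  (u')² squared terms: (10)²·∫cos(5x)² dx = 100·π/2 = 50*π.
  So ∫_0^π (u')² dx = 50*π.
||u||_{H^1}^2 = (8 + 27*π) + (50*π) = 8 + 77*π.


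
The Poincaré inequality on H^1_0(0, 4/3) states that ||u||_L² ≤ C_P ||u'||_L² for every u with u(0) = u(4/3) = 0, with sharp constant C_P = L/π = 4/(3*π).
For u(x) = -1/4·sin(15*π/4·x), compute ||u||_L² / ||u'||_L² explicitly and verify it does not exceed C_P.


||u||_L² / ||u'||_L² = 4/(15*π) < C_P = 4/(3*π).

u(x) = -1/4·sin(15*π/4·x), so u'(x) = -15*π*cos(15*π*x/4)/16.
Writing u(x) = A·sin(kπx/L) with A = -1/4 and k = 5, use ∫_0^L sin²(kπx/L) dx = L/2 and ∫_0^L cos²(kπx/L) dx = L/2.
u² = 1/16·sin²(15*π/4·x) and (u')² = 225*π^2/256·cos²(15*π/4·x), and each of sin², cos² integrates to L/2 = 2/3 over (0, 4/3).
∫_0^4/3 u² dx = 1/24, so ||u||_L² = sqrt(6)/12.
∫_0^4/3 (u')² dx = 75*π^2/128, so ||u'||_L² = 5*sqrt(6)*π/16.
Ratio ||u||_L² / ||u'||_L² = 4/(15*π).
Sharp Poincaré constant on H^1_0(0, 4/3) is C_P = L/π = 4/(3*π), achieved by sin(3*π/4·x).
This is the k = 5 harmonic; the ratio L/(kπ) is strictly less than C_P = L/π, consistent with the sharp inequality ||u||_L² ≤ C_P ||u'||_L².


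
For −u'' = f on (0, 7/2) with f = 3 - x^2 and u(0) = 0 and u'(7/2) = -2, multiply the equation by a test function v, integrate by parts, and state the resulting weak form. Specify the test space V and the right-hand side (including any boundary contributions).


V = {v ∈ H^1(0, 7/2) : v(0) = 0} (test functions vanish at x = 0 where u is specified); weak form: ∫_0^7/2 u'v' dx = ∫_0^7/2 (3 - x^2) v dx − 2·v(7/2) for all v ∈ V.

Multiply both sides by a test function v and integrate from 0 to 7/2:
  ∫_0^7/2 −u''(x) v(x) dx = ∫_0^7/2 f(x) v(x) dx.
Integrate the LHS by parts once:
  ∫_0^7/2 −u'' v dx = −[u'(x) v(x)]_0^7/2 + ∫_0^7/2 u'(x) v'(x) dx.
Thus ∫_0^7/2 u'(x) v'(x) dx = ∫_0^7/2 f(x) v(x) dx + [u'(x) v(x)]_0^7/2.
Choose V so that boundary terms are either known or forced to vanish.
Mixed BC: u(0) = 0 (Dirichlet) and u'(7/2) = -2 (Neumann). Define V = {v ∈ H^1(0, 7/2) : v(0) = 0}. Then [u' v]_0^7/2 = u'(7/2)·v(7/2) − u'(0)·0 = − 2·v(7/2).
Weak formulation: find u (satisfying any essential BC) such that ∫_0^7/2 u'(x) v'(x) dx = ∫_0^7/2 f v dx − 2·v(7/2) for all v ∈ V (Dirichlet at 0 absorbed into V; Neumann datum at x = 7/2 contributes the boundary term).
Substituting f(x) = 3 - x^2, the right-hand side is ∫_0^7/2 (3 - x^2) v dx − 2·v(7/2).


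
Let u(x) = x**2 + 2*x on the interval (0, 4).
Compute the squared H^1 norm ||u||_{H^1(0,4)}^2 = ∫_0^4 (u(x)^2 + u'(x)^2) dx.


||u||_{H^1}^2 = 10672/15

The H^1 norm (squared) on an interval (0, L) is
  ||u||_{H^1}^2 = ∫_0^L u(x)^2 dx + ∫_0^L u'(x)^2 dx.
Compute u'(x) = 2*x + 2.
Then u(x)^2 = x**4 + 4*x**3 + 4*x**2 and u'(x)^2 = 4*x**2 + 8*x + 4.
Integrate each monomial from 0 to 4 using ∫_0^4 c·x^n dx = c·4^(n+1)/(n+1):
  ∫_0^4 u(x)^2 dx = ∫_0^4 (x^4 + 4*x^3 + 4*x^2) dx. Term by term:
    ∫_0^4 x^4 dx = 1024/5;  ∫_0^4 4*x^3 dx = 256;  ∫_0^4 4*x^2 dx = 256/3.
  Sum: 1024/5 + 256 + 256/3 = 8192/15.
  ∫_0^4 u'(x)^2 dx = ∫_0^4 (4*x^2 + 8*x + 4) dx. Term by term:
    ∫_0^4 4*x^2 dx = 256/3;  ∫_0^4 8*x dx = 64;  ∫_0^4 4 dx = 16.
  Sum: 256/3 + 64 + 16 = 496/3.
Adding: ||u||_{H^1}^2 = 8192/15 + 496/3 = 10672/15.


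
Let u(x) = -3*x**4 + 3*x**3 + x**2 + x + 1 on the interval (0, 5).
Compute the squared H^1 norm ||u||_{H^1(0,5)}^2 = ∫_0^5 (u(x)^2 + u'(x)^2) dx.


||u||_{H^1}^2 = 26134145/12

The H^1 norm (squared) on an interval (0, L) is
  ||u||_{H^1}^2 = ∫_0^L u(x)^2 dx + ∫_0^L u'(x)^2 dx.
Compute u'(x) = -12*x**3 + 9*x**2 + 2*x + 1.
Then u(x)^2 = 9*x**8 - 18*x**7 + 3*x**6 + x**4 + 8*x**3 + 3*x**2 + 2*x + 1 and u'(x)^2 = 144*x**6 - 216*x**5 + 33*x**4 + 12*x**3 + 22*x**2 + 4*x + 1.
Integrate each monomial from 0 to 5 using ∫_0^5 c·x^n dx = c·5^(n+1)/(n+1):
  ∫_0^5 u(x)^2 dx = ∫_0^5 (9*x^8 - 18*x^7 + 3*x^6 + x^4 + 8*x^3 + 3*x^2 + 2*x + 1) dx. Term by term:
    ∫_0^5 9*x^8 dx = 1953125;  ∫_0^5 -18*x^7 dx = -3515625/4;  ∫_0^5 3*x^6 dx = 234375/7;
    ∫_0^5 x^4 dx = 625;  ∫_0^5 8*x^3 dx = 1250;  ∫_0^5 3*x^2 dx = 125;
    ∫_0^5 2*x dx = 25;  ∫_0^5 1 dx = 5.
  Sum: 1953125 − 3515625/4 + 234375/7 + 625 + 1250 + 125 + 25 + 5 = 31072465/28.
  ∫_0^5 u'(x)^2 dx = ∫_0^5 (144*x^6 - 216*x^5 + 33*x^4 + 12*x^3 + 22*x^2 + 4*x + 1) dx. Term by term:
    ∫_0^5 144*x^6 dx = 11250000/7;  ∫_0^5 -216*x^5 dx = -562500;  ∫_0^5 33*x^4 dx = 20625;
    ∫_0^5 12*x^3 dx = 1875;  ∫_0^5 22*x^2 dx = 2750/3;  ∫_0^5 4*x dx = 50;
    ∫_0^5 1 dx = 5.
  Sum: 11250000/7 − 562500 + 20625 + 1875 + 2750/3 + 50 + 5 = 22430405/21.
Adding: ||u||_{H^1}^2 = 31072465/28 + 22430405/21 = 26134145/12.


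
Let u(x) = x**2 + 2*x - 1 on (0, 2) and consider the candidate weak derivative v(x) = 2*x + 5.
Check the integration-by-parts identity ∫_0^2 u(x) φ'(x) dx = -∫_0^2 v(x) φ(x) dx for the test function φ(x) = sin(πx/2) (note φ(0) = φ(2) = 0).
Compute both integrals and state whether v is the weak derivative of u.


LHS = -16/π, RHS = -28/π. No, v is not the weak derivative of u.

u(x) = x**2 + 2*x - 1, classical derivative u'(x) = 2*x + 2.
φ(x) = sin(πx/2), so φ'(x) = π*cos(π*x/2)/2.
Note φ(0) = φ(2) = 0, so the boundary term u·φ vanishes.
LHS = ∫_0^2 u(x) φ'(x) dx = ∫_0^2 (π*x^2*cos(π*x/2)/2 + π*x*cos(π*x/2) - π*cos(π*x/2)/2) dx. Term by term:
  ∫_0^2 -π*cos(π*x/2)/2 dx = 0;  ∫_0^2 π*x*cos(π*x/2) dx = -8/π;  ∫_0^2 π*x^2*cos(π*x/2)/2 dx = -8/π.
Sum: 0 − 8/π − 8/π = -16/π.
So LHS = -16/π.
∫_0^2 v(x) φ(x) dx = ∫_0^2 (2*x*sin(π*x/2) + 5*sin(π*x/2)) dx. Term by term:
  ∫_0^2 5*sin(π*x/2) dx = 20/π;  ∫_0^2 2*x*sin(π*x/2) dx = 8/π.
Sum: 20/π + 8/π = 28/π.
So RHS = -∫_0^2 v(x) φ(x) dx = -28/π.
LHS − RHS = 12/π ≠ 0, so the identity fails.
(For a valid weak derivative the identity must hold for EVERY test function, in particular this one. The failure shows v is NOT the weak derivative of u.)
Correct weak derivative would be u'(x) = 2*x + 2.


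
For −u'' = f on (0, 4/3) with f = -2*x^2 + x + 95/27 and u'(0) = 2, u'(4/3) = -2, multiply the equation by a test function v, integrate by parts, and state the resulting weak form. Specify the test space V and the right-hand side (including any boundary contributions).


V = H^1(0, 4/3) (v unrestricted at boundary; u is determined up to an additive constant); weak form: ∫_0^4/3 u'v' dx = ∫_0^4/3 (-2*x^2 + x + 95/27) v dx − 2·v(4/3) − 2·v(0) for all v ∈ V.

Multiply both sides by a test function v and integrate from 0 to 4/3:
  ∫_0^4/3 −u''(x) v(x) dx = ∫_0^4/3 f(x) v(x) dx.
Integrate the LHS by parts once:
  ∫_0^4/3 −u'' v dx = −[u'(x) v(x)]_0^4/3 + ∫_0^4/3 u'(x) v'(x) dx.
Thus ∫_0^4/3 u'(x) v'(x) dx = ∫_0^4/3 f(x) v(x) dx + [u'(x) v(x)]_0^4/3.
Choose V so that boundary terms are either known or forced to vanish.
u has inhomogeneous Neumann u'(0) = 2, u'(4/3) = -2. [u' v]_0^4/3 = (-2)·v(4/3) − (2)·v(0) = − 2·v(4/3) − 2·v(0). Take V = H^1(0, 4/3); boundary term becomes part of RHS.
Weak formulation: find u (satisfying any essential BC) such that ∫_0^4/3 u'(x) v'(x) dx = ∫_0^4/3 f v dx − 2·v(4/3) − 2·v(0) for all v ∈ V (Neumann data are natural BCs: they enter the RHS as boundary terms).
Substituting f(x) = -2*x^2 + x + 95/27, the right-hand side is ∫_0^4/3 (-2*x^2 + x + 95/27) v dx − 2·v(4/3) − 2·v(0).
Compatibility check (pure Neumann): taking v ≡ 1 ∈ V gives 0 = ∫_0^4/3 f dx + (-2) − (2), i.e. ∫_0^4/3 f dx must equal u'(0) − u'(4/3) = 4. Indeed ∫_0^4/3 (-2*x^2 + x + 95/27) dx = 4, so the data are compatible. The solution is then unique only up to an additive constant (fix it e.g. by requiring ∫_0^4/3 u dx = 0).


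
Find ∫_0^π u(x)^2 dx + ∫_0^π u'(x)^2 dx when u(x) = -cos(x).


||u||_{H^1(0,π)}^2 = π

u'(x) = sin(x).
Expand u² and (u')² and integrate term by term on (0, π), using: for integers n ≥ 1, ∫_0^π sin²(nx) dx = ∫_0^π cos²(nx) dx = π/2; for n ≠ n', ∫_0^π sin(nx)sin(n'x) dx = ∫_0^π cos(nx)cos(n'x) dx = 0; and by product-to-sum, ∫_0^π sin(nx)cos(n'x) dx = ½∫_0^π [sin((n+n')x) + sin((n−n')x)] dx, which is 0 when n+n' is even and 2n/(n²−n'²) when n+n' is odd (it need not vanish on (0, π)).
  u² squared terms: (-1)²·∫cos(x)² dx = 1·π/2 = π/2.
  So ∫_0^π u² dx = π/2.
  (u')² squared terms: (1)²·∫sin(x)² dx = 1·π/2 = π/2.
  So ∫_0^π (u')² dx = π/2.
||u||_{H^1}^2 = (π/2) + (π/2) = π.


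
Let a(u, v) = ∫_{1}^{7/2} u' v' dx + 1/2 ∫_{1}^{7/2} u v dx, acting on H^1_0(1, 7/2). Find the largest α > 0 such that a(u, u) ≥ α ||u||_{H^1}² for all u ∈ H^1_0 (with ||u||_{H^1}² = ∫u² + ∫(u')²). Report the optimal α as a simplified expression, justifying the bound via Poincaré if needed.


α = (25 + 8*π^2)/(2*(25 + 4*π^2))

Coercivity of a(·,·) on H^1_0(1, 7/2) means a(u, u) ≥ α ||u||_{H^1}² for every u ∈ H^1_0.
The interval has length L = 5/2, and Poincaré/coercivity depend only on L. Here a(u, u) = ∫(u')² + (1/2)·∫u².
Here 0 < c = 1/2 < 1. The condition a(u,u) ≥ α||u||_{H^1}² reads (1−α)∫(u')² ≥ (α−c)∫u². Any admissible α is ≤ 1 (rapidly oscillating u have ∫u²/∫(u')² → 0), and α = 1 would force 0 ≥ (1−c)∫u², impossible since c < 1; so 1−α > 0. By the sharp Poincaré inequality on H^1_0 of an interval of length L, ∫(u')² ≥ (π/L)²∫u² with equality for the first sine mode sin(π(x−x₀)/L) (x₀ the left endpoint), so the inequality holds for all u iff (1−α)(π/L)² ≥ α − c, i.e. α ≤ ((π/L)² + c)/((π/L)² + 1) = (1 + c(L/π)²)/(1 + (L/π)²). With (π/L)² = 4*π^2/25 and c = 1/2, the largest admissible constant is α = ((π/L)² + c)/((π/L)² + 1).
Simplifying, α = (25 + 8*π^2)/(2*(25 + 4*π^2)).


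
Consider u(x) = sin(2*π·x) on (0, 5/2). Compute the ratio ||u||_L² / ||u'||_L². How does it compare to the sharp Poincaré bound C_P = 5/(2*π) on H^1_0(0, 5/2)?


||u||_L² / ||u'||_L² = 1/(2*π) < C_P = 5/(2*π).

u(x) = sin(2*π·x), so u'(x) = 2*π*cos(2*π*x).
Writing u(x) = A·sin(kπx/L) with A = 1 and k = 5, use ∫_0^L sin²(kπx/L) dx = L/2 and ∫_0^L cos²(kπx/L) dx = L/2.
u² = 1·sin²(2*π·x) and (u')² = 4*π^2·cos²(2*π·x), and each of sin², cos² integrates to L/2 = 5/4 over (0, 5/2).
∫_0^5/2 u² dx = 5/4, so ||u||_L² = sqrt(5)/2.
∫_0^5/2 (u')² dx = 5*π^2, so ||u'||_L² = sqrt(5)*π.
Ratio ||u||_L² / ||u'||_L² = 1/(2*π).
Sharp Poincaré constant on H^1_0(0, 5/2) is C_P = L/π = 5/(2*π), achieved by sin(2*π/5·x).
This is the k = 5 harmonic; the ratio L/(kπ) is strictly less than C_P = L/π, consistent with the sharp inequality ||u||_L² ≤ C_P ||u'||_L².


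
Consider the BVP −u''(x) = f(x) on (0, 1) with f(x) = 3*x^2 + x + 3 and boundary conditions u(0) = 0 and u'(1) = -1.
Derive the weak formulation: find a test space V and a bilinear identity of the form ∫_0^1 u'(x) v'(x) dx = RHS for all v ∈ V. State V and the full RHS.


V = {v ∈ H^1(0, 1) : v(0) = 0} (test functions vanish at x = 0 where u is specified); weak form: ∫_0^1 u'v' dx = ∫_0^1 (3*x^2 + x + 3) v dx − v(1) for all v ∈ V.

Multiply both sides by a test function v and integrate from 0 to 1:
  ∫_0^1 −u''(x) v(x) dx = ∫_0^1 f(x) v(x) dx.
Integrate the LHS by parts once:
  ∫_0^1 −u'' v dx = −[u'(x) v(x)]_0^1 + ∫_0^1 u'(x) v'(x) dx.
Thus ∫_0^1 u'(x) v'(x) dx = ∫_0^1 f(x) v(x) dx + [u'(x) v(x)]_0^1.
Choose V so that boundary terms are either known or forced to vanish.
Mixed BC: u(0) = 0 (Dirichlet) and u'(1) = -1 (Neumann). Define V = {v ∈ H^1(0, 1) : v(0) = 0}. Then [u' v]_0^1 = u'(1)·v(1) − u'(0)·0 = − v(1).
Weak formulation: find u (satisfying any essential BC) such that ∫_0^1 u'(x) v'(x) dx = ∫_0^1 f v dx − v(1) for all v ∈ V (Dirichlet at 0 absorbed into V; Neumann datum at x = 1 contributes the boundary term).
Substituting f(x) = 3*x^2 + x + 3, the right-hand side is ∫_0^1 (3*x^2 + x + 3) v dx − v(1).
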